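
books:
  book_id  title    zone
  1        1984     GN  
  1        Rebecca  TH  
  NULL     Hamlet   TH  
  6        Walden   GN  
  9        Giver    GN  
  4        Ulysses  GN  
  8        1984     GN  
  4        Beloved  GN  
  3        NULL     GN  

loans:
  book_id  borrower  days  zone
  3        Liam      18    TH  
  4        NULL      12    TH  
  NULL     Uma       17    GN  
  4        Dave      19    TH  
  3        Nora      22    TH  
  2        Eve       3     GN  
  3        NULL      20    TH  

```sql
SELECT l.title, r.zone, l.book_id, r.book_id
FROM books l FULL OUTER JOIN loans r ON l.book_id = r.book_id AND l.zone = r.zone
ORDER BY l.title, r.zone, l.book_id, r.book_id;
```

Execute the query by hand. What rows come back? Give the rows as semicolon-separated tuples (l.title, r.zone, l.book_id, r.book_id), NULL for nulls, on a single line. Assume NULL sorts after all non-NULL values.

(1984, NULL, 1, NULL); (1984, NULL, 8, NULL); (Beloved, NULL, 4, NULL); (Giver, NULL, 9, NULL); (Hamlet, NULL, NULL, NULL); (Rebecca, NULL, 1, NULL); (Ulysses, NULL, 4, NULL); (Walden, NULL, 6, NULL); (NULL, GN, NULL, 2); (NULL, GN, NULL, NULL); (NULL, TH, NULL, 3); (NULL, TH, NULL, 3); (NULL, TH, NULL, 3); (NULL, TH, NULL, 4); (NULL, TH, NULL, 4); (NULL, NULL, 3, NULL)

FULL OUTER JOIN keeps every row from both sides; unmatched rows get NULL for the other side's columns.
Matching on l.book_id = r.book_id AND l.zone = r.zone. A NULL in a compared column never satisfies the condition.
- l (book_id=1, zone=GN) has no partner → padded with NULL.
- l (book_id=1, zone=TH) has no partner → padded with NULL.
- l (book_id=NULL, zone=TH) has no partner → padded with NULL.
- l (book_id=6, zone=GN) has no partner → padded with NULL.
- l (book_id=9, zone=GN) has no partner → padded with NULL.
- l (book_id=4, zone=GN) has no partner → padded with NULL.
- l (book_id=8, zone=GN) has no partner → padded with NULL.
- l (book_id=4, zone=GN) has no partner → padded with NULL.
- l (book_id=3, zone=GN) has no partner → padded with NULL.
- 7 r row(s) had no l match → kept, l columns NULL.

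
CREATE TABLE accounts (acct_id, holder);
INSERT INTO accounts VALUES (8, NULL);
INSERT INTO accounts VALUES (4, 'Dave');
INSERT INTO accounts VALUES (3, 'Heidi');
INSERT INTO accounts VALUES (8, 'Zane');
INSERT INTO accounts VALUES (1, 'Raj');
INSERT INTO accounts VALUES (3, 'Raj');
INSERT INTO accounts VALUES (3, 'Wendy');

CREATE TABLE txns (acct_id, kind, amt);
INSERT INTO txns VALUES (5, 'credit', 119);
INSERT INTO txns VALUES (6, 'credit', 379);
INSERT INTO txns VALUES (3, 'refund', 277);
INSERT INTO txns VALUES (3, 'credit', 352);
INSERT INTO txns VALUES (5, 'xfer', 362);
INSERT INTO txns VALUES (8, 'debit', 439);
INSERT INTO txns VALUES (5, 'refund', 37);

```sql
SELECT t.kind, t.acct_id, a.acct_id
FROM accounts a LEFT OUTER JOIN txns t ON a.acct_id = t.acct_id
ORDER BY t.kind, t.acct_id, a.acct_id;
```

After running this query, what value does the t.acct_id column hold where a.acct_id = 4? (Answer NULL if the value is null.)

NULL

LEFT JOIN keeps every row from `accounts`; unmatched rows get NULL for `txns`'s columns.
Matching on a.acct_id = t.acct_id.
- a row (acct_id=8): matches 1 t row(s) → 1 output row(s).
- a row (acct_id=4): no match → kept, t columns NULL.
- a row (acct_id=3): matches 2 t row(s) → 2 output row(s).
- a row (acct_id=8): matches 1 t row(s) → 1 output row(s).
- a row (acct_id=1): no match → kept, t columns NULL.
- a row (acct_id=3): matches 2 t row(s) → 2 output row(s).
- a row (acct_id=3): matches 2 t row(s) → 2 output row(s).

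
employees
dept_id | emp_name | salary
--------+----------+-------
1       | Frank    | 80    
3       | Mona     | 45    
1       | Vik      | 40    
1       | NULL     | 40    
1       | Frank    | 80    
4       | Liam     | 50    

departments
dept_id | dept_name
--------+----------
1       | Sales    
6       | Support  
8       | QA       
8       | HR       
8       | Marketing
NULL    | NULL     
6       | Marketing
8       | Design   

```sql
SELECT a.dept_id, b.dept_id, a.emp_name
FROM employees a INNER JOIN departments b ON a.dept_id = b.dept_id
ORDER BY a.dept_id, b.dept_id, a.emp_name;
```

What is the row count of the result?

INNER JOIN keeps only pairs where the ON condition holds.
Matching on a.dept_id = b.dept_id. A NULL in a compared column never satisfies the condition.
- a row (dept_id=1): matches 1 b row(s) → 1 output row(s).
- a row (dept_id=3): no match → dropped.
- a row (dept_id=1): matches 1 b row(s) → 1 output row(s).
- a row (dept_id=1): matches 1 b row(s) → 1 output row(s).
- a row (dept_id=1): matches 1 b row(s) → 1 output row(s).
- a row (dept_id=4): no match → dropped.
Total: 4 rows.

4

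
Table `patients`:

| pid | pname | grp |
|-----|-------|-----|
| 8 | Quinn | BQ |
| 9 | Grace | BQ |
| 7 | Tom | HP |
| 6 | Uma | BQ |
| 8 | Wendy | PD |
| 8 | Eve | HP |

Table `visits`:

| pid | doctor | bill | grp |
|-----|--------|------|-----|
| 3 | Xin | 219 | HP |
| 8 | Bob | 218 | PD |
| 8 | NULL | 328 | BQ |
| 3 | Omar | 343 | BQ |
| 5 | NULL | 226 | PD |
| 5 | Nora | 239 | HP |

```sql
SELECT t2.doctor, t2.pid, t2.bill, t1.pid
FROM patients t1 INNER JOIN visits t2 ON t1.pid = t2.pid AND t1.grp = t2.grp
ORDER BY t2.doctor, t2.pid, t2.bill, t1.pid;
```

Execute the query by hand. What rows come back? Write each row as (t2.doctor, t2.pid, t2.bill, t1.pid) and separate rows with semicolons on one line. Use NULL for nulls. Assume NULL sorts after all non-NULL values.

INNER JOIN keeps only pairs where the ON condition holds.
Matching on t1.pid = t2.pid AND t1.grp = t2.grp.
- t1 (pid=8, grp=BQ) pairs with 1 row(s) of t2.
- t1 (pid=9, grp=BQ) has no partner → excluded.
- t1 (pid=7, grp=HP) has no partner → excluded.
- t1 (pid=6, grp=BQ) has no partner → excluded.
- t1 (pid=8, grp=PD) pairs with 1 row(s) of t2.
- t1 (pid=8, grp=HP) has no partner → excluded.
After projecting and ordering:
t2.doctor | t2.pid | t2.bill | t1.pid
Bob | 8 | 218 | 8
NULL | 8 | 328 | 8

(Bob, 8, 218, 8); (NULL, 8, 328, 8)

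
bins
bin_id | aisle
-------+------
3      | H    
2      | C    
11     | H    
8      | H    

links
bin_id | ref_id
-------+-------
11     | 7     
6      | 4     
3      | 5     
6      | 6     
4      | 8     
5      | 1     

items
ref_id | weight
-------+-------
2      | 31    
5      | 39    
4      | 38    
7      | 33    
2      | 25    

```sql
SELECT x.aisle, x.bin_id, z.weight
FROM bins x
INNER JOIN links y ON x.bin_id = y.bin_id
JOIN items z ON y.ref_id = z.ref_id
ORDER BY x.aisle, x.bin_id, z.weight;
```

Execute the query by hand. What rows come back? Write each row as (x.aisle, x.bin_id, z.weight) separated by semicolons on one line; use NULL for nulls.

Joins associate left-to-right: bins INNER JOIN links on bin_id gives 2 intermediate row(s).
Then INNER JOIN `items z` on ref_id: keep only rows whose y.ref_id appears in z.

(H, 3, 39); (H, 11, 33)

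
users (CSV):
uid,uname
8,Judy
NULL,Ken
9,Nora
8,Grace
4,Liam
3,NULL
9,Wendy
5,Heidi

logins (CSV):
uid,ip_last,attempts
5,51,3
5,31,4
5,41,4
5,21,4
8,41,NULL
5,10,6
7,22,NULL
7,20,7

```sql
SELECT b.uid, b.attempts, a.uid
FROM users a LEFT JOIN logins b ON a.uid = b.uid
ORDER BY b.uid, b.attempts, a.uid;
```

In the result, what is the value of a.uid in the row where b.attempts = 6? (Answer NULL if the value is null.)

5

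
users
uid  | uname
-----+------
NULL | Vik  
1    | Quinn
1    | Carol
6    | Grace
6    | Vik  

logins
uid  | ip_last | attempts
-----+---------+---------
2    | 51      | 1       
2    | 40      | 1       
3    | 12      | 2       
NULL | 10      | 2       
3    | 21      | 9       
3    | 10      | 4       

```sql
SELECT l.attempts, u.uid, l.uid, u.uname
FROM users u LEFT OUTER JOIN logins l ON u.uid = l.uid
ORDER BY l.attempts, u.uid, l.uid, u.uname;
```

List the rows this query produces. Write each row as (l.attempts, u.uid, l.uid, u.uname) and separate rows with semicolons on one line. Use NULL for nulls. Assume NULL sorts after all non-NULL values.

LEFT JOIN keeps every row from `users`; unmatched rows get NULL for `logins`'s columns.
Matching on u.uid = l.uid. A NULL in a compared column never satisfies the condition.
Matched pairs: 0; unmatched u rows kept: 5.

(NULL, 1, NULL, Carol); (NULL, 1, NULL, Quinn); (NULL, 6, NULL, Grace); (NULL, 6, NULL, Vik); (NULL, NULL, NULL, Vik)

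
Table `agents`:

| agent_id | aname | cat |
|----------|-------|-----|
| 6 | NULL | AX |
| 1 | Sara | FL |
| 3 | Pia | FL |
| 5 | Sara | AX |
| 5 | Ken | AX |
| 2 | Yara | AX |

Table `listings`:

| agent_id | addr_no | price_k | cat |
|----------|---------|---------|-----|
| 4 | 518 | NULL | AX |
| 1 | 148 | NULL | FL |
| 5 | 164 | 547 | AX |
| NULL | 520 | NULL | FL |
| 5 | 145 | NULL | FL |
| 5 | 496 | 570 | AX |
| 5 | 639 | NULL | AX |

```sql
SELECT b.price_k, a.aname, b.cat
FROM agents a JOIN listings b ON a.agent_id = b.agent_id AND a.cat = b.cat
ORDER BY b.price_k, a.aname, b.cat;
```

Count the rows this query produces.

INNER JOIN keeps only pairs where the ON condition holds.
Matching on a.agent_id = b.agent_id AND a.cat = b.cat. A NULL in a compared column never satisfies the condition.
Matched pairs: 7.
Total: 7 rows.

7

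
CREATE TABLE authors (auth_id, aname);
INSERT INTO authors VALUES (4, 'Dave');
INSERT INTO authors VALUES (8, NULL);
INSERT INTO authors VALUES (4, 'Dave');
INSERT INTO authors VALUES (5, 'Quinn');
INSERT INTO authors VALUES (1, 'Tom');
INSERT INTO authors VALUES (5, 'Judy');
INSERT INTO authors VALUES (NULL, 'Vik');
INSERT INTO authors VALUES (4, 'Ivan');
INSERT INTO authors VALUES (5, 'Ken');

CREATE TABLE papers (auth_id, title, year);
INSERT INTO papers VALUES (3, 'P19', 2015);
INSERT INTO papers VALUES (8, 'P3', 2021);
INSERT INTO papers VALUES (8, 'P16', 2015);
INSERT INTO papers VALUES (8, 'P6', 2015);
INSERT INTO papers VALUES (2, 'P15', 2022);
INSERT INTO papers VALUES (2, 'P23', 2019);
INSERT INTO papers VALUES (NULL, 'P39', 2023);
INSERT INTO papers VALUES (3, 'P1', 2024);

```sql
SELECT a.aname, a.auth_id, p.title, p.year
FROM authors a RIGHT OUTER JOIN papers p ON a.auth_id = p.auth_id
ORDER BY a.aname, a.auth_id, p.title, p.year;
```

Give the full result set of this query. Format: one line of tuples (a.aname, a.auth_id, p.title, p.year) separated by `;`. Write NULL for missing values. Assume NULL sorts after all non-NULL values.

(NULL, 8, P16, 2015); (NULL, 8, P3, 2021); (NULL, 8, P6, 2015); (NULL, NULL, P1, 2024); (NULL, NULL, P15, 2022); (NULL, NULL, P19, 2015); (NULL, NULL, P23, 2019); (NULL, NULL, P39, 2023)

RIGHT JOIN keeps every row from `papers`; unmatched rows get NULL for `authors`'s columns.
Matching on a.auth_id = p.auth_id. A NULL in a compared column never satisfies the condition.
- a (auth_id=4) has no partner in p.
- a (auth_id=8) pairs with 3 row(s) of p.
- a (auth_id=4) has no partner in p.
- a (auth_id=5) has no partner in p.
- a (auth_id=1) has no partner in p.
- a (auth_id=5) has no partner in p.
- a (auth_id=NULL) has no partner in p.
- a (auth_id=4) has no partner in p.
- a (auth_id=5) has no partner in p.
- 5 row(s) from p found no a partner → padded with NULL.
After projecting and ordering:
a.aname | a.auth_id | p.title | p.year
NULL | 8 | P16 | 2015
NULL | 8 | P3 | 2021
NULL | 8 | P6 | 2015
NULL | NULL | P1 | 2024
NULL | NULL | P15 | 2022
NULL | NULL | P19 | 2015
NULL | NULL | P23 | 2019
NULL | NULL | P39 | 2023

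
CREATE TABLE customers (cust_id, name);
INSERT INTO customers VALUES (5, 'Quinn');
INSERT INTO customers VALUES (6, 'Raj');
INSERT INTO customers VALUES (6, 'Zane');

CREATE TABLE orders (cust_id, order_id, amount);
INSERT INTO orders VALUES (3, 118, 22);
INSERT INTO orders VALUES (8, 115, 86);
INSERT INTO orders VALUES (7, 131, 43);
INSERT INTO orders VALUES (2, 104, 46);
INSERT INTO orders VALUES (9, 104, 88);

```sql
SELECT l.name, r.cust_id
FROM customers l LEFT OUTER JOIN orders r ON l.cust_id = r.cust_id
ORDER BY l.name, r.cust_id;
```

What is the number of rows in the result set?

3

LEFT JOIN keeps every row from `customers`; unmatched rows get NULL for `orders`'s columns.
Matching on l.cust_id = r.cust_id.
- l (cust_id=5) has no partner → padded with NULL.
- l (cust_id=6) has no partner → padded with NULL.
- l (cust_id=6) has no partner → padded with NULL.
Total: 0 matched + 3 padded = 3 rows.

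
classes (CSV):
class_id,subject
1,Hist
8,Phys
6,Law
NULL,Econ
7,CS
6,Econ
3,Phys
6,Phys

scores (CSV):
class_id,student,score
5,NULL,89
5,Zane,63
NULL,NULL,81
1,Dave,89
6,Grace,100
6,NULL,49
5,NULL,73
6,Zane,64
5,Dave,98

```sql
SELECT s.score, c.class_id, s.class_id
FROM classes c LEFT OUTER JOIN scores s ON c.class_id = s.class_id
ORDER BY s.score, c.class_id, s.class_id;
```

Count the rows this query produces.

14

LEFT JOIN keeps every row from `classes`; unmatched rows get NULL for `scores`'s columns.
Matching on c.class_id = s.class_id. A NULL in a compared column never satisfies the condition.
- c (class_id=1) pairs with 1 row(s) of s.
- c (class_id=8) has no partner → padded with NULL.
- c (class_id=6) pairs with 3 row(s) of s.
- c (class_id=NULL) has no partner → padded with NULL.
- c (class_id=7) has no partner → padded with NULL.
- c (class_id=6) pairs with 3 row(s) of s.
- c (class_id=3) has no partner → padded with NULL.
- c (class_id=6) pairs with 3 row(s) of s.
Total: 10 matched + 4 padded = 14 rows.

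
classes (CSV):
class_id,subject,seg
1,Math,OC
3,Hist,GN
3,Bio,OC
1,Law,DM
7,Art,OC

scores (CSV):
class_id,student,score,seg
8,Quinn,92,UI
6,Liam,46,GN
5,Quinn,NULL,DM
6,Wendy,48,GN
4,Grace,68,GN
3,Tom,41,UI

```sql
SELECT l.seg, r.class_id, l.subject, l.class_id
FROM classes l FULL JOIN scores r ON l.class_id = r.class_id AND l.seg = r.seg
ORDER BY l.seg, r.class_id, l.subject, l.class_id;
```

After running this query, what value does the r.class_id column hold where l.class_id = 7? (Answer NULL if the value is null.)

NULL

FULL OUTER JOIN keeps every row from both sides; unmatched rows get NULL for the other side's columns.
Matching on l.class_id = r.class_id AND l.seg = r.seg.
Matched pairs: 0; unmatched l rows kept: 5; unmatched r rows kept: 6.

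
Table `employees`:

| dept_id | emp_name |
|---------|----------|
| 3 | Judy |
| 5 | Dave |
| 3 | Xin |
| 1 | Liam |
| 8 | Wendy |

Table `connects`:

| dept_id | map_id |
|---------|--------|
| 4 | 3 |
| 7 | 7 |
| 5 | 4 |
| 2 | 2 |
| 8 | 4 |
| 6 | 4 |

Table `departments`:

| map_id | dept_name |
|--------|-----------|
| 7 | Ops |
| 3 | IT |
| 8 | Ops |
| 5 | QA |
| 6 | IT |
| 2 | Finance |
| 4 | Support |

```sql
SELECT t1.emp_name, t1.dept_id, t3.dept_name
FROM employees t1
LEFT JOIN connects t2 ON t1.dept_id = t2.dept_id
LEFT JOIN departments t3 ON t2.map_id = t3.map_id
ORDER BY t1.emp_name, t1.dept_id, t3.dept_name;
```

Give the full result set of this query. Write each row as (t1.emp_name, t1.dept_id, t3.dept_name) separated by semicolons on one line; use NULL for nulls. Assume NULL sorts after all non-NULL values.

Evaluate left to right. First `employees t1 LEFT JOIN connects t2` on dept_id: 5 row(s).
Then LEFT JOIN `departments t3` on map_id: each of those 5 rows is kept; rows whose t2.map_id has no match in t3 get NULL for t3's columns.

(Dave, 5, Support); (Judy, 3, NULL); (Liam, 1, NULL); (Wendy, 8, Support); (Xin, 3, NULL)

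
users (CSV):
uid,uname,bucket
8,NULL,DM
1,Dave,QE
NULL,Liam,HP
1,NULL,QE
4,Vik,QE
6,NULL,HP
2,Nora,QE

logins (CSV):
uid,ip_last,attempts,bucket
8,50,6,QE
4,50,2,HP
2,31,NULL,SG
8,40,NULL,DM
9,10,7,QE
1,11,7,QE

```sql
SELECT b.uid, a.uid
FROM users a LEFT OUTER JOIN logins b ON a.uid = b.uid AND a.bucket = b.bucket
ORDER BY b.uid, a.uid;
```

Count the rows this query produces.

LEFT JOIN keeps every row from `users`; unmatched rows get NULL for `logins`'s columns.
Matching on a.uid = b.uid AND a.bucket = b.bucket. A NULL in a compared column never satisfies the condition.
Matched pairs: 3; unmatched a rows kept: 4.
Total: 3 matched + 4 padded = 7 rows.

7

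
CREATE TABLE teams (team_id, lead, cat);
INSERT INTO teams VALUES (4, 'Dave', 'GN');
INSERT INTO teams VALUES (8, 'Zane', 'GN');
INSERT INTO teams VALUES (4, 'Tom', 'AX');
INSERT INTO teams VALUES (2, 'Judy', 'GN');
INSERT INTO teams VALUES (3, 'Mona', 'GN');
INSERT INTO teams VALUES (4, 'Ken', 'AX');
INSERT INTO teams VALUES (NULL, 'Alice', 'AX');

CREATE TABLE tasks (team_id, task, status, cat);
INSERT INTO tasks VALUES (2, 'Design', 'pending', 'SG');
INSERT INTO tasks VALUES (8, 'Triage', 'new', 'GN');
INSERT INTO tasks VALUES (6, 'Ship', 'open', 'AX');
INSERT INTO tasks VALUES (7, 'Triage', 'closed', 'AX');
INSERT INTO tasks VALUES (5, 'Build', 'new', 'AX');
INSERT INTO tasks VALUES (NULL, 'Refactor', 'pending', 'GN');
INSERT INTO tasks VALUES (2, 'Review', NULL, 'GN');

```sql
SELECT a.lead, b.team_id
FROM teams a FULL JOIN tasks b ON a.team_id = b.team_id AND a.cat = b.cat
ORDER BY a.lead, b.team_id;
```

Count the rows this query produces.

FULL OUTER JOIN keeps every row from both sides; unmatched rows get NULL for the other side's columns.
Matching on a.team_id = b.team_id AND a.cat = b.cat. A NULL in a compared column never satisfies the condition.
- a (team_id=4, cat=GN) has no partner → padded with NULL.
- a (team_id=8, cat=GN) pairs with 1 row(s) of b.
- a (team_id=4, cat=AX) has no partner → padded with NULL.
- a (team_id=2, cat=GN) pairs with 1 row(s) of b.
- a (team_id=3, cat=GN) has no partner → padded with NULL.
- a (team_id=4, cat=AX) has no partner → padded with NULL.
- a (team_id=NULL, cat=AX) has no partner → padded with NULL.
- 5 row(s) from b found no a partner → padded with NULL.
Total: 2 matched + 10 padded = 12 rows.

12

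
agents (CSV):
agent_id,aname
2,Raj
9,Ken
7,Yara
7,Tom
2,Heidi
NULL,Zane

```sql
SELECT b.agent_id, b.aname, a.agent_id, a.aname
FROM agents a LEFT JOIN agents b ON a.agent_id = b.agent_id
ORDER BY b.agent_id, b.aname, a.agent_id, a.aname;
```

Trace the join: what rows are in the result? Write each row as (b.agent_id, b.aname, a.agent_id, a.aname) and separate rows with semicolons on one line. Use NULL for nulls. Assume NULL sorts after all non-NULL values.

LEFT JOIN keeps every row from `agents a`; unmatched rows get NULL for `agents b`'s columns.
Matching on a.agent_id = b.agent_id. A NULL in a compared column never satisfies the condition.
- agent_id=2: 2 matching b row(s), so 2 row(s) emitted.
- agent_id=9: 1 matching b row(s), so 1 row(s) emitted.
- agent_id=7: 2 matching b row(s), so 2 row(s) emitted.
- agent_id=7: 2 matching b row(s), so 2 row(s) emitted.
- agent_id=2: 2 matching b row(s), so 2 row(s) emitted.
- agent_id=NULL: no b row matches, row kept with b columns NULL.
After projecting and ordering:
b.agent_id | b.aname | a.agent_id | a.aname
2 | Heidi | 2 | Heidi
2 | Heidi | 2 | Raj
2 | Raj | 2 | Heidi
2 | Raj | 2 | Raj
7 | Tom | 7 | Tom
7 | Tom | 7 | Yara
7 | Yara | 7 | Tom
7 | Yara | 7 | Yara
9 | Ken | 9 | Ken
NULL | NULL | NULL | Zane

(2, Heidi, 2, Heidi); (2, Heidi, 2, Raj); (2, Raj, 2, Heidi); (2, Raj, 2, Raj); (7, Tom, 7, Tom); (7, Tom, 7, Yara); (7, Yara, 7, Tom); (7, Yara, 7, Yara); (9, Ken, 9, Ken); (NULL, NULL, NULL, Zane)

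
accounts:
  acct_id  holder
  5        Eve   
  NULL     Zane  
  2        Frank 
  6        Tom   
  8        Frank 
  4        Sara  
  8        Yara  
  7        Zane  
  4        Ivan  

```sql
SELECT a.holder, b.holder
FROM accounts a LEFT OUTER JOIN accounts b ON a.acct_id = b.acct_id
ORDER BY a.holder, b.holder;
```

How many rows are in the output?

LEFT JOIN keeps every row from `accounts a`; unmatched rows get NULL for `accounts b`'s columns.
Matching on a.acct_id = b.acct_id. A NULL in a compared column never satisfies the condition.
Matched pairs: 12; unmatched a rows kept: 1.
Total: 12 matched + 1 padded = 13 rows.

13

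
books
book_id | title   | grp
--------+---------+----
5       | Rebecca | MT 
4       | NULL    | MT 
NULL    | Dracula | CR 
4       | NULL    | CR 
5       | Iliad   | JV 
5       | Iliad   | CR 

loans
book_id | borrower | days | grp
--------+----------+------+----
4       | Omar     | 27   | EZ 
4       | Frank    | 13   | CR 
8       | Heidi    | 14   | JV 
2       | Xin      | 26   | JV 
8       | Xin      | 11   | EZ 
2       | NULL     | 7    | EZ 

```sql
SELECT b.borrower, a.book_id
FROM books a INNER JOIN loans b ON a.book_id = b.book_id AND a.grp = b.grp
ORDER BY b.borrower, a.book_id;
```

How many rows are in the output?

1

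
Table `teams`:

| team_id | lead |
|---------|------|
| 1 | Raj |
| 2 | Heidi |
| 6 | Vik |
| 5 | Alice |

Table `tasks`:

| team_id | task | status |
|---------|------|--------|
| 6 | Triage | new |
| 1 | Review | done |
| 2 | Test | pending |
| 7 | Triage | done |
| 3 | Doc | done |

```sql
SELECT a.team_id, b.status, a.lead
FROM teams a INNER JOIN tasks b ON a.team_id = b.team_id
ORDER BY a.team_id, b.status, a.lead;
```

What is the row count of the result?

INNER JOIN keeps only pairs where the ON condition holds.
Matching on a.team_id = b.team_id.
- a (team_id=1) pairs with 1 row(s) of b.
- a (team_id=2) pairs with 1 row(s) of b.
- a (team_id=6) pairs with 1 row(s) of b.
- a (team_id=5) has no partner → excluded.
Total: 3 rows.

3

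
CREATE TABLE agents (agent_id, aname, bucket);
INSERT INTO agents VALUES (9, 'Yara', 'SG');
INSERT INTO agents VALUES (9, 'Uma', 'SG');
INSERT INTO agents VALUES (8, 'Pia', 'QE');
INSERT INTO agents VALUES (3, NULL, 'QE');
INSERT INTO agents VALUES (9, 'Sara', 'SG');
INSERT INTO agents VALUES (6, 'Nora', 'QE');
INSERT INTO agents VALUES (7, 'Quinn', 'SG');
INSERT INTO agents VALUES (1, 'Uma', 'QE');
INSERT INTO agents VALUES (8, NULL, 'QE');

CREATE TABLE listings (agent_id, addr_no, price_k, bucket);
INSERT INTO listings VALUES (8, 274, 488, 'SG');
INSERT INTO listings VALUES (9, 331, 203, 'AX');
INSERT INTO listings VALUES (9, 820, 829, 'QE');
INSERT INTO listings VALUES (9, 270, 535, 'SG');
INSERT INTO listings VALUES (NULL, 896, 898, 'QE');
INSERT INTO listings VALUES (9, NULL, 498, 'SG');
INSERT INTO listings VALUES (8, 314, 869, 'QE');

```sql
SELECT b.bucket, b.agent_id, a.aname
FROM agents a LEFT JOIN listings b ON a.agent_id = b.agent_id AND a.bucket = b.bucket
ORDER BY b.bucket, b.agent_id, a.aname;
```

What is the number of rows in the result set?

12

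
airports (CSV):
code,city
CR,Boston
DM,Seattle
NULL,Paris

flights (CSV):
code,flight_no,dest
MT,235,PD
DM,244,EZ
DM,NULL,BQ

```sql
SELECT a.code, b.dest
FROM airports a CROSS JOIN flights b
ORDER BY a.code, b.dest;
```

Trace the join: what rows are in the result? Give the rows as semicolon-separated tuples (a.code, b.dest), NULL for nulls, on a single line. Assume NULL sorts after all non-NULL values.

(CR, BQ); (CR, EZ); (CR, PD); (DM, BQ); (DM, EZ); (DM, PD); (NULL, BQ); (NULL, EZ); (NULL, PD)

CROSS JOIN pairs every row of `airports` with every row of `flights`: 3 × 3 = 9 rows.
After projecting and ordering:
a.code | b.dest
CR | BQ
CR | EZ
CR | PD
DM | BQ
DM | EZ
DM | PD
NULL | BQ
NULL | EZ
NULL | PD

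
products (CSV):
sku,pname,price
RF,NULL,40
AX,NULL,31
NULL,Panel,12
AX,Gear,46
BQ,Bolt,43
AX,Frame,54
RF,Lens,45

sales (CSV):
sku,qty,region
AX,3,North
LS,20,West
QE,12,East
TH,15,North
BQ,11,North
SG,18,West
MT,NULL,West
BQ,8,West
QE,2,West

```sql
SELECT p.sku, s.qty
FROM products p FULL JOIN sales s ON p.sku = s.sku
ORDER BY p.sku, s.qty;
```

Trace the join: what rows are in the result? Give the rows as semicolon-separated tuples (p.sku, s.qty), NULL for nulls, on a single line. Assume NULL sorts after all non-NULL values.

(AX, 3); (AX, 3); (AX, 3); (BQ, 8); (BQ, 11); (RF, NULL); (RF, NULL); (NULL, 2); (NULL, 12); (NULL, 15); (NULL, 18); (NULL, 20); (NULL, NULL); (NULL, NULL)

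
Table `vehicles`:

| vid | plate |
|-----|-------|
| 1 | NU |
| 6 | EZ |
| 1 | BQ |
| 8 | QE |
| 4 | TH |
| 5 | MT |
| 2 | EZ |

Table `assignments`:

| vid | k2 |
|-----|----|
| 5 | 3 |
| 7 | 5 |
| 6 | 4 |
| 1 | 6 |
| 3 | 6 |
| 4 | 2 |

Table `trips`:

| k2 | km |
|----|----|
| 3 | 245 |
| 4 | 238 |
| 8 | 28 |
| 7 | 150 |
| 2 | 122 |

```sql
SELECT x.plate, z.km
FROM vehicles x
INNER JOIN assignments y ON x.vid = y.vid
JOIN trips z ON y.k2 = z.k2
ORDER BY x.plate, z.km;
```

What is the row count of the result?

Evaluate left to right. First `vehicles x INNER JOIN assignments y` on vid: 5 row(s).
Then INNER JOIN `trips z` on k2: keep only rows whose y.k2 appears in z.
Result: 3 row(s).

3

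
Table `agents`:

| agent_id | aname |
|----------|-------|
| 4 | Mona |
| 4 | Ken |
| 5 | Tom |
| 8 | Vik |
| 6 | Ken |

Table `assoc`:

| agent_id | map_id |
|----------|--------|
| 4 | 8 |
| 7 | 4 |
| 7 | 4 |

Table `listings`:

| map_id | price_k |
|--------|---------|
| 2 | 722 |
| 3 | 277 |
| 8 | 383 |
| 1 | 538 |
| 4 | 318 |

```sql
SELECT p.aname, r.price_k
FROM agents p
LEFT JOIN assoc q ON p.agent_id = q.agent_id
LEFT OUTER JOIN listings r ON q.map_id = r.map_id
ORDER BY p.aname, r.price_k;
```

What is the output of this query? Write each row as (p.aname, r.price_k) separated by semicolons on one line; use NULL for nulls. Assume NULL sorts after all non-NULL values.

Evaluate left to right. First `agents p LEFT JOIN assoc q` on agent_id: 5 row(s).
Then LEFT JOIN `listings r` on map_id: each of those 5 rows is kept; rows whose q.map_id has no match in r get NULL for r's columns.

(Ken, 383); (Ken, NULL); (Mona, 383); (Tom, NULL); (Vik, NULL)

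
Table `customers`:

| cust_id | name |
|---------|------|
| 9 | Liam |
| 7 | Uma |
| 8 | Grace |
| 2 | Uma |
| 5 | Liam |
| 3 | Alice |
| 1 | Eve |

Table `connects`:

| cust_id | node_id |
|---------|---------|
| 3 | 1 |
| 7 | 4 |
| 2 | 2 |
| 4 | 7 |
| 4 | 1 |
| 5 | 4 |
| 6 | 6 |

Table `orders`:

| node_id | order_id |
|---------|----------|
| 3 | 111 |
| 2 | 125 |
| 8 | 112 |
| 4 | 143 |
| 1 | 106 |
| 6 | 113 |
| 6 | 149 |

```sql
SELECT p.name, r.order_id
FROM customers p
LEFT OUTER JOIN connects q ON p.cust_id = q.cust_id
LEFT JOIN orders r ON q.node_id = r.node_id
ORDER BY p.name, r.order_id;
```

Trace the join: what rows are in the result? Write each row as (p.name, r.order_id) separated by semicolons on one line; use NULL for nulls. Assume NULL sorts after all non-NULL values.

(Alice, 106); (Eve, NULL); (Grace, NULL); (Liam, 143); (Liam, NULL); (Uma, 125); (Uma, 143)

Step 1 — p LEFT JOIN q on cust_id → 7 row(s).
Then LEFT JOIN `orders r` on node_id: each of those 7 rows is kept; rows whose q.node_id has no match in r get NULL for r's columns.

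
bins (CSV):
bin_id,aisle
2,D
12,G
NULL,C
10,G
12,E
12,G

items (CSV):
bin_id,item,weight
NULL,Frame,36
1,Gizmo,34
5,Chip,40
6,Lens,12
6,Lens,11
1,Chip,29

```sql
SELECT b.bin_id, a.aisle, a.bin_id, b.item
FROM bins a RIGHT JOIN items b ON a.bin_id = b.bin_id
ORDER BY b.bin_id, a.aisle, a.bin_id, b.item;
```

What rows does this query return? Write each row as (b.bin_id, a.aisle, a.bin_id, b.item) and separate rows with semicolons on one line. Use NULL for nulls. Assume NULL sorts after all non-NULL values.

(1, NULL, NULL, Chip); (1, NULL, NULL, Gizmo); (5, NULL, NULL, Chip); (6, NULL, NULL, Lens); (6, NULL, NULL, Lens); (NULL, NULL, NULL, Frame)

RIGHT JOIN keeps every row from `items`; unmatched rows get NULL for `bins`'s columns.
Matching on a.bin_id = b.bin_id. A NULL in a compared column never satisfies the condition.
- bin_id=2: no matching b row.
- bin_id=12: no matching b row.
- bin_id=NULL: no matching b row.
- bin_id=10: no matching b row.
- bin_id=12: no matching b row.
- bin_id=12: no matching b row.
- 6 b row(s) had no a match → kept, a columns NULL.
After projecting and ordering:
b.bin_id | a.aisle | a.bin_id | b.item
1 | NULL | NULL | Chip
1 | NULL | NULL | Gizmo
5 | NULL | NULL | Chip
6 | NULL | NULL | Lens
6 | NULL | NULL | Lens
NULL | NULL | NULL | Frame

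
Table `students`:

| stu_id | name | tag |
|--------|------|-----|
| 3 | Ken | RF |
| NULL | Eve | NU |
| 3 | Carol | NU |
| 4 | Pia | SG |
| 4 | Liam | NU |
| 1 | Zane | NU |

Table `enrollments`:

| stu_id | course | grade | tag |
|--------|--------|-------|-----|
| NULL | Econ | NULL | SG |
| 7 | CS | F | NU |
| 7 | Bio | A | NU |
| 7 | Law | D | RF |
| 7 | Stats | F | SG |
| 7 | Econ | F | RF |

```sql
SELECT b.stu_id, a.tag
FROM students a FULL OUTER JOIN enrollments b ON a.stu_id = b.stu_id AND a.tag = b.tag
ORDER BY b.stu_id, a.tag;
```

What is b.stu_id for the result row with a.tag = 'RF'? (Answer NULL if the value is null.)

NULL

FULL OUTER JOIN keeps every row from both sides; unmatched rows get NULL for the other side's columns.
Matching on a.stu_id = b.stu_id AND a.tag = b.tag. A NULL in a compared column never satisfies the condition.
- a (stu_id=3, tag=RF) has no partner → padded with NULL.
- a (stu_id=NULL, tag=NU) has no partner → padded with NULL.
- a (stu_id=3, tag=NU) has no partner → padded with NULL.
- a (stu_id=4, tag=SG) has no partner → padded with NULL.
- a (stu_id=4, tag=NU) has no partner → padded with NULL.
- a (stu_id=1, tag=NU) has no partner → padded with NULL.
- 6 b row(s) had no a match → kept, a columns NULL.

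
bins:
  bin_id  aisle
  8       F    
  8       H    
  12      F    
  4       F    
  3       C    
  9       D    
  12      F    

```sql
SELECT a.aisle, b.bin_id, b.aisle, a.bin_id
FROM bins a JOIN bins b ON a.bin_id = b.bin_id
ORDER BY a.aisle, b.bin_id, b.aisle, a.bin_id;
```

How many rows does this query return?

11

INNER JOIN keeps only pairs where the ON condition holds.
Matching on a.bin_id = b.bin_id.
- a (bin_id=8) pairs with 2 row(s) of b.
- a (bin_id=8) pairs with 2 row(s) of b.
- a (bin_id=12) pairs with 2 row(s) of b.
- a (bin_id=4) pairs with 1 row(s) of b.
- a (bin_id=3) pairs with 1 row(s) of b.
- a (bin_id=9) pairs with 1 row(s) of b.
- a (bin_id=12) pairs with 2 row(s) of b.
Total: 11 rows.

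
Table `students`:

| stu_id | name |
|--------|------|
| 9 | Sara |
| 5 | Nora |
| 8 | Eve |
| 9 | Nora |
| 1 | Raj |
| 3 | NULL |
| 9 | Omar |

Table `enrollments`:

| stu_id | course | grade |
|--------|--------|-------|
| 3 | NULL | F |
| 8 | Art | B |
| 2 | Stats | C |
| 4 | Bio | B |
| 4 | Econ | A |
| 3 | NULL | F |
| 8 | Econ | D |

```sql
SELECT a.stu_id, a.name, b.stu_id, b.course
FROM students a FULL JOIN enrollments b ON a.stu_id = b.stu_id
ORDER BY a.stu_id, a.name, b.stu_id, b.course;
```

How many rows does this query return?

12

FULL OUTER JOIN keeps every row from both sides; unmatched rows get NULL for the other side's columns.
Matching on a.stu_id = b.stu_id.
- a (stu_id=9) has no partner → padded with NULL.
- a (stu_id=5) has no partner → padded with NULL.
- a (stu_id=8) pairs with 2 row(s) of b.
- a (stu_id=9) has no partner → padded with NULL.
- a (stu_id=1) has no partner → padded with NULL.
- a (stu_id=3) pairs with 2 row(s) of b.
- a (stu_id=9) has no partner → padded with NULL.
- 3 row(s) from b found no a partner → padded with NULL.
Total: 4 matched + 8 padded = 12 rows.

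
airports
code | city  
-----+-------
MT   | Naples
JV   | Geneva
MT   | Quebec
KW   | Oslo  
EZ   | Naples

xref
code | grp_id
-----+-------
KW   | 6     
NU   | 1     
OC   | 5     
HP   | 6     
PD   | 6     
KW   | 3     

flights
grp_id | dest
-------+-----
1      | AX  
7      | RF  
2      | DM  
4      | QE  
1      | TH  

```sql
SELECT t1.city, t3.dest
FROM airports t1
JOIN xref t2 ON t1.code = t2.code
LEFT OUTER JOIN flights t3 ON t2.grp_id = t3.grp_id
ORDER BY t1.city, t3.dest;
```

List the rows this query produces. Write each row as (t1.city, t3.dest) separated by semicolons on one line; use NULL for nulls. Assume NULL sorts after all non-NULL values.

(Oslo, NULL); (Oslo, NULL)

Joins associate left-to-right: airports INNER JOIN xref on code gives 2 intermediate row(s).
Then LEFT JOIN `flights t3` on grp_id: each of those 2 rows is kept; rows whose t2.grp_id has no match in t3 get NULL for t3's columns.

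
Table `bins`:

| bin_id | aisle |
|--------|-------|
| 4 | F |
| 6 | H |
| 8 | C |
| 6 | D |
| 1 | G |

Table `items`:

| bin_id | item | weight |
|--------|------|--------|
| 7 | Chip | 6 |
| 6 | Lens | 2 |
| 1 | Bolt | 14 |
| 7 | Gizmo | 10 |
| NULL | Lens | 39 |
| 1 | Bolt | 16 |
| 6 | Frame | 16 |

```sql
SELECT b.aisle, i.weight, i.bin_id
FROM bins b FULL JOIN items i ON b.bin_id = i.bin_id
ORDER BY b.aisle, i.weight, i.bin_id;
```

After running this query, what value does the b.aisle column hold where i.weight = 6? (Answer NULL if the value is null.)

FULL OUTER JOIN keeps every row from both sides; unmatched rows get NULL for the other side's columns.
Matching on b.bin_id = i.bin_id. A NULL in a compared column never satisfies the condition.
- bin_id=4: no i row matches, row kept with i columns NULL.
- bin_id=6: 2 matching i row(s), so 2 row(s) emitted.
- bin_id=8: no i row matches, row kept with i columns NULL.
- bin_id=6: 2 matching i row(s), so 2 row(s) emitted.
- bin_id=1: 2 matching i row(s), so 2 row(s) emitted.
- plus 3 unmatched i row(s), each kept with NULL b columns.

NULL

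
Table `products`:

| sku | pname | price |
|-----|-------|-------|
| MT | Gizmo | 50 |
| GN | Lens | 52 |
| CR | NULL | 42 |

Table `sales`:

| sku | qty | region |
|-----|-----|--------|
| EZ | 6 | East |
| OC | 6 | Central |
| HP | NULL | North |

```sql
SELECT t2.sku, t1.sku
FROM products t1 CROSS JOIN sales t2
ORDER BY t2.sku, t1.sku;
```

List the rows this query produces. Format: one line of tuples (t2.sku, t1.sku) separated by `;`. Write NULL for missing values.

(EZ, CR); (EZ, GN); (EZ, MT); (HP, CR); (HP, GN); (HP, MT); (OC, CR); (OC, GN); (OC, MT)

CROSS JOIN pairs every row of `products` with every row of `sales`: 3 × 3 = 9 rows.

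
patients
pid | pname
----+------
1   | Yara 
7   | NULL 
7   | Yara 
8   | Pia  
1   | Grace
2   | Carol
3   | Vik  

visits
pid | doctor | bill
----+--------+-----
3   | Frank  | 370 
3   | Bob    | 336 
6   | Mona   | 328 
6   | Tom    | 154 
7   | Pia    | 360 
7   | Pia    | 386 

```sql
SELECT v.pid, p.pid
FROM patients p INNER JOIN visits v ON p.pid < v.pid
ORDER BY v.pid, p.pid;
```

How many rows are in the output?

22

INNER JOIN keeps only pairs where the ON condition holds.
Matching on p.pid < v.pid.
- pid=1: 6 matching v row(s), so 6 row(s) emitted.
- pid=7: no matching v row, dropped.
- pid=7: no matching v row, dropped.
- pid=8: no matching v row, dropped.
- pid=1: 6 matching v row(s), so 6 row(s) emitted.
- pid=2: 6 matching v row(s), so 6 row(s) emitted.
- pid=3: 4 matching v row(s), so 4 row(s) emitted.
Total: 22 rows.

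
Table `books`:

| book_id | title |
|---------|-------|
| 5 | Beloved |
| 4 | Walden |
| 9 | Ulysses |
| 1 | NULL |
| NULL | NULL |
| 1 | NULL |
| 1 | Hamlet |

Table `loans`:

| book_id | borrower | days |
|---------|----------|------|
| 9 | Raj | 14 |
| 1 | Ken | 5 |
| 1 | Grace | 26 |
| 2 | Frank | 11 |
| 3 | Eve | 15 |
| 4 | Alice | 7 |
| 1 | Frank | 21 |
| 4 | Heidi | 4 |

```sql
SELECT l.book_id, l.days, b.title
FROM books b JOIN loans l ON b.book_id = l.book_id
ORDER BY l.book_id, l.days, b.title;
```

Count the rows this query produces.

INNER JOIN keeps only pairs where the ON condition holds.
Matching on b.book_id = l.book_id. A NULL in a compared column never satisfies the condition.
Matched pairs: 12.
Total: 12 rows.

12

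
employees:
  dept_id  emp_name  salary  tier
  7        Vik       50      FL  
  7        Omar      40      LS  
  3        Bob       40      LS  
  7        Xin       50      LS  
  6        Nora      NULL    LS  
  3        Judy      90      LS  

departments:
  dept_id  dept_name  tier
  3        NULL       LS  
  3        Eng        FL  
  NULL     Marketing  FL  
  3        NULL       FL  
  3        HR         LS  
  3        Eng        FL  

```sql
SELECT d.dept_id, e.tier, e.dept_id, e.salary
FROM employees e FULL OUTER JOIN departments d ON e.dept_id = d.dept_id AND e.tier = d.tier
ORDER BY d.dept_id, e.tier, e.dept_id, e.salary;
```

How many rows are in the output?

12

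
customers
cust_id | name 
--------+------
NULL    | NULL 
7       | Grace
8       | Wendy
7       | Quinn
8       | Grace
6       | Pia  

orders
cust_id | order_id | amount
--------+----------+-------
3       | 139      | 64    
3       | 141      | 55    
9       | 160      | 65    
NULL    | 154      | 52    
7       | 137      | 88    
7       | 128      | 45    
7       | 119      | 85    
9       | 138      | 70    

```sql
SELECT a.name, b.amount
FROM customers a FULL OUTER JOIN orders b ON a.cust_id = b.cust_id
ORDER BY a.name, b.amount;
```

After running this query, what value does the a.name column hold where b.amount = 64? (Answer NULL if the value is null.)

NULL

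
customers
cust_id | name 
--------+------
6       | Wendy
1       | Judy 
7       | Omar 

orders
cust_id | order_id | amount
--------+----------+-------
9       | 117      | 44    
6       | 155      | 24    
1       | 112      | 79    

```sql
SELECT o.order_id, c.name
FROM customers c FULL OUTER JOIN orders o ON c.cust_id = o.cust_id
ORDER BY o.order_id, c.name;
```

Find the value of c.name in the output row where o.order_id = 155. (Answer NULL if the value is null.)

Wendy

FULL OUTER JOIN keeps every row from both sides; unmatched rows get NULL for the other side's columns.
Matching on c.cust_id = o.cust_id.
- c[0] cust_id=6 → 1 match(es) in o → 1 row(s).
- c[1] cust_id=1 → 1 match(es) in o → 1 row(s).
- c[2] cust_id=7 → no match; kept with NULLs on the o side.
- 1 row(s) from o found no c partner → padded with NULL.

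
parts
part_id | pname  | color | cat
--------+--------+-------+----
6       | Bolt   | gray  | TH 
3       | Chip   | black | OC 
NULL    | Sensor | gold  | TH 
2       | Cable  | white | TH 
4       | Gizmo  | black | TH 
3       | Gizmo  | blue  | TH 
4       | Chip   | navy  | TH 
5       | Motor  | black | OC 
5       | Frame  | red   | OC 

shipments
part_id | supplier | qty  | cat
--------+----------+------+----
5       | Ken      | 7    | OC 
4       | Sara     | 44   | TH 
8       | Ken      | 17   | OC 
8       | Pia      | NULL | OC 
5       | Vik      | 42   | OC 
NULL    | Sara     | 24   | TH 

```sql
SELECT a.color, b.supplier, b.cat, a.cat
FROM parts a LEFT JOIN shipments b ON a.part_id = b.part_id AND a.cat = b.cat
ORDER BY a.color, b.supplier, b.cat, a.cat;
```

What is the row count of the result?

11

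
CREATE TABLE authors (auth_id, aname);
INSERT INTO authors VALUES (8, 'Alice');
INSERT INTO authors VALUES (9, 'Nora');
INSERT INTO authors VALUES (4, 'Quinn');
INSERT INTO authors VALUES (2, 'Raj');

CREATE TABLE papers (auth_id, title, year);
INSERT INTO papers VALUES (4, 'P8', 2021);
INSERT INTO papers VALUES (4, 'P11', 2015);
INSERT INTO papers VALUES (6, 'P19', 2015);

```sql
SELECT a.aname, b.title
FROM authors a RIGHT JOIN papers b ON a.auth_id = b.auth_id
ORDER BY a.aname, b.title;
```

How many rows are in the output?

RIGHT JOIN keeps every row from `papers`; unmatched rows get NULL for `authors`'s columns.
Matching on a.auth_id = b.auth_id.
- a[0] auth_id=8 → no match.
- a[1] auth_id=9 → no match.
- a[2] auth_id=4 → 2 match(es) in b → 2 row(s).
- a[3] auth_id=2 → no match.
- plus 1 unmatched b row(s), each kept with NULL a columns.
Total: 2 matched + 1 padded = 3 rows.

3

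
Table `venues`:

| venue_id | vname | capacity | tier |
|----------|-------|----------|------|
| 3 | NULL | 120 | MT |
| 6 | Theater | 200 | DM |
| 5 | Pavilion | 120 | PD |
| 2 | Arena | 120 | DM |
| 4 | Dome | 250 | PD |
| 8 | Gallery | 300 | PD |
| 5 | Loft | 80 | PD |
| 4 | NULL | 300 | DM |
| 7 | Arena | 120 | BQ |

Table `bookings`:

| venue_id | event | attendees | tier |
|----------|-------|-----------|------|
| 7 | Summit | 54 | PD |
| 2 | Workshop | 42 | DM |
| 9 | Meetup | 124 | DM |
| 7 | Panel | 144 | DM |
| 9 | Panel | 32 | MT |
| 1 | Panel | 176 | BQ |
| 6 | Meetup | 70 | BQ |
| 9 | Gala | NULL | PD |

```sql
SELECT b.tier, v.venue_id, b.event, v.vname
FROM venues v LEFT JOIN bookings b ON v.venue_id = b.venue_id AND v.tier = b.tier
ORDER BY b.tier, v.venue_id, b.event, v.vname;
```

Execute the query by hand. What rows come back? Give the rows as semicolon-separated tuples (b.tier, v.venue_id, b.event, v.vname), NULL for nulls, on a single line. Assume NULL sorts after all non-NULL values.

LEFT JOIN keeps every row from `venues`; unmatched rows get NULL for `bookings`'s columns.
Matching on v.venue_id = b.venue_id AND v.tier = b.tier.
- v[0] venue_id=3, tier=MT → no match; kept with NULLs on the b side.
- v[1] venue_id=6, tier=DM → no match; kept with NULLs on the b side.
- v[2] venue_id=5, tier=PD → no match; kept with NULLs on the b side.
- v[3] venue_id=2, tier=DM → 1 match(es) in b → 1 row(s).
- v[4] venue_id=4, tier=PD → no match; kept with NULLs on the b side.
- v[5] venue_id=8, tier=PD → no match; kept with NULLs on the b side.
- v[6] venue_id=5, tier=PD → no match; kept with NULLs on the b side.
- v[7] venue_id=4, tier=DM → no match; kept with NULLs on the b side.
- v[8] venue_id=7, tier=BQ → no match; kept with NULLs on the b side.
After projecting and ordering:
b.tier | v.venue_id | b.event | v.vname
DM | 2 | Workshop | Arena
NULL | 3 | NULL | NULL
NULL | 4 | NULL | Dome
NULL | 4 | NULL | NULL
NULL | 5 | NULL | Loft
NULL | 5 | NULL | Pavilion
NULL | 6 | NULL | Theater
NULL | 7 | NULL | Arena
NULL | 8 | NULL | Gallery

(DM, 2, Workshop, Arena); (NULL, 3, NULL, NULL); (NULL, 4, NULL, Dome); (NULL, 4, NULL, NULL); (NULL, 5, NULL, Loft); (NULL, 5, NULL, Pavilion); (NULL, 6, NULL, Theater); (NULL, 7, NULL, Arena); (NULL, 8, NULL, Gallery)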